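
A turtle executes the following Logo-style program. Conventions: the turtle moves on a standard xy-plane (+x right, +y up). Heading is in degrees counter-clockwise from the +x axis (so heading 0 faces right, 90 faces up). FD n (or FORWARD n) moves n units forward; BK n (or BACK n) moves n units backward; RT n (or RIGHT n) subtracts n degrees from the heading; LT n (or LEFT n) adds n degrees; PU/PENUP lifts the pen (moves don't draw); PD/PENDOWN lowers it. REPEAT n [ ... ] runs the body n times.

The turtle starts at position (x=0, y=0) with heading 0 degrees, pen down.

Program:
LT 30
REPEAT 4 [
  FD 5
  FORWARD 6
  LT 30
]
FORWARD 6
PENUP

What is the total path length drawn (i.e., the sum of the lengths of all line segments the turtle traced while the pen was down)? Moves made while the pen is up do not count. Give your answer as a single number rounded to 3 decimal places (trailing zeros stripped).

Answer: 50

Derivation:
Executing turtle program step by step:
Start: pos=(0,0), heading=0, pen down
LT 30: heading 0 -> 30
REPEAT 4 [
  -- iteration 1/4 --
  FD 5: (0,0) -> (4.33,2.5) [heading=30, draw]
  FD 6: (4.33,2.5) -> (9.526,5.5) [heading=30, draw]
  LT 30: heading 30 -> 60
  -- iteration 2/4 --
  FD 5: (9.526,5.5) -> (12.026,9.83) [heading=60, draw]
  FD 6: (12.026,9.83) -> (15.026,15.026) [heading=60, draw]
  LT 30: heading 60 -> 90
  -- iteration 3/4 --
  FD 5: (15.026,15.026) -> (15.026,20.026) [heading=90, draw]
  FD 6: (15.026,20.026) -> (15.026,26.026) [heading=90, draw]
  LT 30: heading 90 -> 120
  -- iteration 4/4 --
  FD 5: (15.026,26.026) -> (12.526,30.356) [heading=120, draw]
  FD 6: (12.526,30.356) -> (9.526,35.553) [heading=120, draw]
  LT 30: heading 120 -> 150
]
FD 6: (9.526,35.553) -> (4.33,38.553) [heading=150, draw]
PU: pen up
Final: pos=(4.33,38.553), heading=150, 9 segment(s) drawn

Segment lengths:
  seg 1: (0,0) -> (4.33,2.5), length = 5
  seg 2: (4.33,2.5) -> (9.526,5.5), length = 6
  seg 3: (9.526,5.5) -> (12.026,9.83), length = 5
  seg 4: (12.026,9.83) -> (15.026,15.026), length = 6
  seg 5: (15.026,15.026) -> (15.026,20.026), length = 5
  seg 6: (15.026,20.026) -> (15.026,26.026), length = 6
  seg 7: (15.026,26.026) -> (12.526,30.356), length = 5
  seg 8: (12.526,30.356) -> (9.526,35.553), length = 6
  seg 9: (9.526,35.553) -> (4.33,38.553), length = 6
Total = 50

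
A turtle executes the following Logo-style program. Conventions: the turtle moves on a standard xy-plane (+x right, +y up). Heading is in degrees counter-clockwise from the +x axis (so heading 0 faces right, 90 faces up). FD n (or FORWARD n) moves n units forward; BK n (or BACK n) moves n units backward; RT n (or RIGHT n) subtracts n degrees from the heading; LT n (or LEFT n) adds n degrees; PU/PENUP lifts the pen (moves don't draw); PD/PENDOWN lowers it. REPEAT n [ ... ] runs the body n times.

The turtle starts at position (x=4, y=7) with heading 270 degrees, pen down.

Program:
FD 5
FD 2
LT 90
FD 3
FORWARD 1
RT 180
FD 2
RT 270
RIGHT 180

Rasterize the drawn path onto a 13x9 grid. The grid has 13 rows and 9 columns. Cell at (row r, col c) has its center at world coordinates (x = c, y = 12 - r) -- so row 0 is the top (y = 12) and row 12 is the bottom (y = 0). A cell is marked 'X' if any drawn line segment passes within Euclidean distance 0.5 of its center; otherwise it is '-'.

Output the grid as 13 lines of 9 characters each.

Segment 0: (4,7) -> (4,2)
Segment 1: (4,2) -> (4,0)
Segment 2: (4,0) -> (7,-0)
Segment 3: (7,-0) -> (8,-0)
Segment 4: (8,-0) -> (6,-0)

Answer: ---------
---------
---------
---------
---------
----X----
----X----
----X----
----X----
----X----
----X----
----X----
----XXXXX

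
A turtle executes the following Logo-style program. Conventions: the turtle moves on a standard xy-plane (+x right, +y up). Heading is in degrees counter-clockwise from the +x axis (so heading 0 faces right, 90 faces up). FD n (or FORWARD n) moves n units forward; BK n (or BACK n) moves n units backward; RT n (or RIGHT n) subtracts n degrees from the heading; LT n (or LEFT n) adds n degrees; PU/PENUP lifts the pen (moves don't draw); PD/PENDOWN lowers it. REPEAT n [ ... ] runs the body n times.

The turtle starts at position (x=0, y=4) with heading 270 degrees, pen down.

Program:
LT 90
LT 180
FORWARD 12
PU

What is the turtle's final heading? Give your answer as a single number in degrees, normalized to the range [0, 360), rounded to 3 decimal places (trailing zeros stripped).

Executing turtle program step by step:
Start: pos=(0,4), heading=270, pen down
LT 90: heading 270 -> 0
LT 180: heading 0 -> 180
FD 12: (0,4) -> (-12,4) [heading=180, draw]
PU: pen up
Final: pos=(-12,4), heading=180, 1 segment(s) drawn

Answer: 180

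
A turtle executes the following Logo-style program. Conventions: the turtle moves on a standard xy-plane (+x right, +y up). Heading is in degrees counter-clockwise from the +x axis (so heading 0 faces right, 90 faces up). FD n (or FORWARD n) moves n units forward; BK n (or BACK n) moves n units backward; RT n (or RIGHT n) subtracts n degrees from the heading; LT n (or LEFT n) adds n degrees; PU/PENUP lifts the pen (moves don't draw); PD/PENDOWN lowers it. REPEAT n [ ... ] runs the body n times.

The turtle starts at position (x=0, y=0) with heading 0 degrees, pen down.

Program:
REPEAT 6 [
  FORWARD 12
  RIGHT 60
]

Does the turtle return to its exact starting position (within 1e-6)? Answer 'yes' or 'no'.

Answer: yes

Derivation:
Executing turtle program step by step:
Start: pos=(0,0), heading=0, pen down
REPEAT 6 [
  -- iteration 1/6 --
  FD 12: (0,0) -> (12,0) [heading=0, draw]
  RT 60: heading 0 -> 300
  -- iteration 2/6 --
  FD 12: (12,0) -> (18,-10.392) [heading=300, draw]
  RT 60: heading 300 -> 240
  -- iteration 3/6 --
  FD 12: (18,-10.392) -> (12,-20.785) [heading=240, draw]
  RT 60: heading 240 -> 180
  -- iteration 4/6 --
  FD 12: (12,-20.785) -> (0,-20.785) [heading=180, draw]
  RT 60: heading 180 -> 120
  -- iteration 5/6 --
  FD 12: (0,-20.785) -> (-6,-10.392) [heading=120, draw]
  RT 60: heading 120 -> 60
  -- iteration 6/6 --
  FD 12: (-6,-10.392) -> (0,0) [heading=60, draw]
  RT 60: heading 60 -> 0
]
Final: pos=(0,0), heading=0, 6 segment(s) drawn

Start position: (0, 0)
Final position: (0, 0)
Distance = 0; < 1e-6 -> CLOSED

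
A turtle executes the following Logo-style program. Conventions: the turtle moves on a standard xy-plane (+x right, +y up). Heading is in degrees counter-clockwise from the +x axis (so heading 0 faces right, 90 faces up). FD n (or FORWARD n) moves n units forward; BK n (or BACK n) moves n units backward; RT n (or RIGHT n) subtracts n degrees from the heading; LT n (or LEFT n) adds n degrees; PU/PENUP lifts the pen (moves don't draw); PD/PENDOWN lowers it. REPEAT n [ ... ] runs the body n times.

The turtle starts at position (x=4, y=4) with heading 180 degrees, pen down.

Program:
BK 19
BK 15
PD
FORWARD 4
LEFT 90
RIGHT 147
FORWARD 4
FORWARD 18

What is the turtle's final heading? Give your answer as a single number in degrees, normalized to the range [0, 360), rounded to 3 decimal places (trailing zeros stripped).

Executing turtle program step by step:
Start: pos=(4,4), heading=180, pen down
BK 19: (4,4) -> (23,4) [heading=180, draw]
BK 15: (23,4) -> (38,4) [heading=180, draw]
PD: pen down
FD 4: (38,4) -> (34,4) [heading=180, draw]
LT 90: heading 180 -> 270
RT 147: heading 270 -> 123
FD 4: (34,4) -> (31.821,7.355) [heading=123, draw]
FD 18: (31.821,7.355) -> (22.018,22.451) [heading=123, draw]
Final: pos=(22.018,22.451), heading=123, 5 segment(s) drawn

Answer: 123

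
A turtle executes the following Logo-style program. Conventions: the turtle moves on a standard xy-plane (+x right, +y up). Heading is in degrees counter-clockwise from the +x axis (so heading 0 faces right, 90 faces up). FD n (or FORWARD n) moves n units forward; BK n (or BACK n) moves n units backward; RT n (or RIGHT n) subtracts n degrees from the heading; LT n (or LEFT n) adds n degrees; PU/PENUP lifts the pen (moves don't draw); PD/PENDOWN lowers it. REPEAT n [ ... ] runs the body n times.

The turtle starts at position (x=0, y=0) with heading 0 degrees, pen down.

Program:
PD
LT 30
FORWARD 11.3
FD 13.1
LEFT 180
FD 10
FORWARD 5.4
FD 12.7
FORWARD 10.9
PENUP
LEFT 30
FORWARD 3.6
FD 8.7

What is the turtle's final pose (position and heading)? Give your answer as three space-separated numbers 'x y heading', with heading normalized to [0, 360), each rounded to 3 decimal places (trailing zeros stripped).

Answer: -18.794 -17.952 240

Derivation:
Executing turtle program step by step:
Start: pos=(0,0), heading=0, pen down
PD: pen down
LT 30: heading 0 -> 30
FD 11.3: (0,0) -> (9.786,5.65) [heading=30, draw]
FD 13.1: (9.786,5.65) -> (21.131,12.2) [heading=30, draw]
LT 180: heading 30 -> 210
FD 10: (21.131,12.2) -> (12.471,7.2) [heading=210, draw]
FD 5.4: (12.471,7.2) -> (7.794,4.5) [heading=210, draw]
FD 12.7: (7.794,4.5) -> (-3.204,-1.85) [heading=210, draw]
FD 10.9: (-3.204,-1.85) -> (-12.644,-7.3) [heading=210, draw]
PU: pen up
LT 30: heading 210 -> 240
FD 3.6: (-12.644,-7.3) -> (-14.444,-10.418) [heading=240, move]
FD 8.7: (-14.444,-10.418) -> (-18.794,-17.952) [heading=240, move]
Final: pos=(-18.794,-17.952), heading=240, 6 segment(s) drawn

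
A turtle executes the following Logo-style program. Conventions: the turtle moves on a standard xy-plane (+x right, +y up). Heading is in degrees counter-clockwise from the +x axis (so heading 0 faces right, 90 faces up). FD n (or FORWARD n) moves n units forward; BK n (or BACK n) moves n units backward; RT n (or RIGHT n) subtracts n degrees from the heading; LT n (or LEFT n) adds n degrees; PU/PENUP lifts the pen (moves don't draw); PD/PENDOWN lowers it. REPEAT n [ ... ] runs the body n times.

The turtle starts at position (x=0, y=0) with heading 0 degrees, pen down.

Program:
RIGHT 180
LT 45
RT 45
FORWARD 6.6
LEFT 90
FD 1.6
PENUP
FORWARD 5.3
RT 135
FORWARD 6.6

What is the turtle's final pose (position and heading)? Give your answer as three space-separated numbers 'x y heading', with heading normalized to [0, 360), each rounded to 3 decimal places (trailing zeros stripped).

Executing turtle program step by step:
Start: pos=(0,0), heading=0, pen down
RT 180: heading 0 -> 180
LT 45: heading 180 -> 225
RT 45: heading 225 -> 180
FD 6.6: (0,0) -> (-6.6,0) [heading=180, draw]
LT 90: heading 180 -> 270
FD 1.6: (-6.6,0) -> (-6.6,-1.6) [heading=270, draw]
PU: pen up
FD 5.3: (-6.6,-1.6) -> (-6.6,-6.9) [heading=270, move]
RT 135: heading 270 -> 135
FD 6.6: (-6.6,-6.9) -> (-11.267,-2.233) [heading=135, move]
Final: pos=(-11.267,-2.233), heading=135, 2 segment(s) drawn

Answer: -11.267 -2.233 135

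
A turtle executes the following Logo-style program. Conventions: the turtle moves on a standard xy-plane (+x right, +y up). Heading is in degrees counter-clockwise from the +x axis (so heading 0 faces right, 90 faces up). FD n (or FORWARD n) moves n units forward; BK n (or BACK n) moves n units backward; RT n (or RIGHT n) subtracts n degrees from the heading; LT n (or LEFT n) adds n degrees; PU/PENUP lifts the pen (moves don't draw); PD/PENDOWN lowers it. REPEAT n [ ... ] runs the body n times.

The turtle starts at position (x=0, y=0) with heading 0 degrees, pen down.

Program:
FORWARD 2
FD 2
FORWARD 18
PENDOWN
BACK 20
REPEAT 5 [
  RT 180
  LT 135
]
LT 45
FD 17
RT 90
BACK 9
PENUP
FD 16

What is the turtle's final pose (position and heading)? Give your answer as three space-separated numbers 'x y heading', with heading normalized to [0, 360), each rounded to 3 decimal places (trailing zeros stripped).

Answer: -15 7 90

Derivation:
Executing turtle program step by step:
Start: pos=(0,0), heading=0, pen down
FD 2: (0,0) -> (2,0) [heading=0, draw]
FD 2: (2,0) -> (4,0) [heading=0, draw]
FD 18: (4,0) -> (22,0) [heading=0, draw]
PD: pen down
BK 20: (22,0) -> (2,0) [heading=0, draw]
REPEAT 5 [
  -- iteration 1/5 --
  RT 180: heading 0 -> 180
  LT 135: heading 180 -> 315
  -- iteration 2/5 --
  RT 180: heading 315 -> 135
  LT 135: heading 135 -> 270
  -- iteration 3/5 --
  RT 180: heading 270 -> 90
  LT 135: heading 90 -> 225
  -- iteration 4/5 --
  RT 180: heading 225 -> 45
  LT 135: heading 45 -> 180
  -- iteration 5/5 --
  RT 180: heading 180 -> 0
  LT 135: heading 0 -> 135
]
LT 45: heading 135 -> 180
FD 17: (2,0) -> (-15,0) [heading=180, draw]
RT 90: heading 180 -> 90
BK 9: (-15,0) -> (-15,-9) [heading=90, draw]
PU: pen up
FD 16: (-15,-9) -> (-15,7) [heading=90, move]
Final: pos=(-15,7), heading=90, 6 segment(s) drawn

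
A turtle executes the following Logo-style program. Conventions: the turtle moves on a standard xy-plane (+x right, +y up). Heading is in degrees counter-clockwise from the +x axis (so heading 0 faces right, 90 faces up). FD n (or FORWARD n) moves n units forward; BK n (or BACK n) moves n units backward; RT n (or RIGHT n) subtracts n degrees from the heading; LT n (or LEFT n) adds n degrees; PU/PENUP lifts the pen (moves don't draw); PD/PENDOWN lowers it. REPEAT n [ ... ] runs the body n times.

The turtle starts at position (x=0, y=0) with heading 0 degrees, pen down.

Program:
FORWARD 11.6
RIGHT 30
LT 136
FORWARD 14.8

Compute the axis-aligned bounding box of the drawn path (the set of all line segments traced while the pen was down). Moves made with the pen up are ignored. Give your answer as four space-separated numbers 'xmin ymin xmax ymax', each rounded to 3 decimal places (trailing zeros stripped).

Executing turtle program step by step:
Start: pos=(0,0), heading=0, pen down
FD 11.6: (0,0) -> (11.6,0) [heading=0, draw]
RT 30: heading 0 -> 330
LT 136: heading 330 -> 106
FD 14.8: (11.6,0) -> (7.521,14.227) [heading=106, draw]
Final: pos=(7.521,14.227), heading=106, 2 segment(s) drawn

Segment endpoints: x in {0, 7.521, 11.6}, y in {0, 14.227}
xmin=0, ymin=0, xmax=11.6, ymax=14.227

Answer: 0 0 11.6 14.227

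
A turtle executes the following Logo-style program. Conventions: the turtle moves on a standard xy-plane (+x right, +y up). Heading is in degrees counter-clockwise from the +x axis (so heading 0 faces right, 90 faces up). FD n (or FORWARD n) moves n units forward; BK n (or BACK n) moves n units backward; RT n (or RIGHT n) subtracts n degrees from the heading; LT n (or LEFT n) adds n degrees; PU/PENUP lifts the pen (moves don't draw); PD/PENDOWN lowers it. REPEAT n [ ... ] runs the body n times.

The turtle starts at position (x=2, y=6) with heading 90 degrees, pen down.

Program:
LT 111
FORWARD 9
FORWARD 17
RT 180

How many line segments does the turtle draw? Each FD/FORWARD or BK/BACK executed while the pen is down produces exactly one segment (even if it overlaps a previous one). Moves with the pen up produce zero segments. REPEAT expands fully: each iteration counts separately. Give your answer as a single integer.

Executing turtle program step by step:
Start: pos=(2,6), heading=90, pen down
LT 111: heading 90 -> 201
FD 9: (2,6) -> (-6.402,2.775) [heading=201, draw]
FD 17: (-6.402,2.775) -> (-22.273,-3.318) [heading=201, draw]
RT 180: heading 201 -> 21
Final: pos=(-22.273,-3.318), heading=21, 2 segment(s) drawn
Segments drawn: 2

Answer: 2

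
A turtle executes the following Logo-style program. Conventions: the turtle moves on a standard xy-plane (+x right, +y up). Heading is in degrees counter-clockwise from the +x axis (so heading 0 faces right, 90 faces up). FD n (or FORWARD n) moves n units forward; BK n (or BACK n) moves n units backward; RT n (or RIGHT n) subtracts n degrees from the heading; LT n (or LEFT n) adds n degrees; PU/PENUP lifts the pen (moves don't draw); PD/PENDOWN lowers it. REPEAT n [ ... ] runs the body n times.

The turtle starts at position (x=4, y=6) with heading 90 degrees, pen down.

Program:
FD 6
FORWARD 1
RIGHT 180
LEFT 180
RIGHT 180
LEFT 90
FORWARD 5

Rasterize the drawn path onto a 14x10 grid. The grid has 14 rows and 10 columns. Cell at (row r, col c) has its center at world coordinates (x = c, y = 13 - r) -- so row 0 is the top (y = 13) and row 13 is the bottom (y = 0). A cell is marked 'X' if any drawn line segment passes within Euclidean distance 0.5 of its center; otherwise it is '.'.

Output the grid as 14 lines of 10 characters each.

Segment 0: (4,6) -> (4,12)
Segment 1: (4,12) -> (4,13)
Segment 2: (4,13) -> (9,13)

Answer: ....XXXXXX
....X.....
....X.....
....X.....
....X.....
....X.....
....X.....
....X.....
..........
..........
..........
..........
..........
..........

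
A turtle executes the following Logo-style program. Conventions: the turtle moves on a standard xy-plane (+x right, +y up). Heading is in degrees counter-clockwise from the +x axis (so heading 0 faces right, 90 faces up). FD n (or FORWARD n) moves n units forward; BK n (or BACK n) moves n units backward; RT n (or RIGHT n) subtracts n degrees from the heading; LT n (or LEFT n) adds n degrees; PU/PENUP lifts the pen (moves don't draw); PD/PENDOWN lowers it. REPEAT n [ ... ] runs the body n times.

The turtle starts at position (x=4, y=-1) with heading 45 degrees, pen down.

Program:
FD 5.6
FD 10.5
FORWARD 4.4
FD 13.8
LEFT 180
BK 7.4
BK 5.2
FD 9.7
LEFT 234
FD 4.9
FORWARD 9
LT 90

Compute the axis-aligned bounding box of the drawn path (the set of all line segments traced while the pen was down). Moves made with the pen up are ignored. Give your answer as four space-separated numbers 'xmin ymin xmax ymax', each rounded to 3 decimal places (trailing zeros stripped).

Executing turtle program step by step:
Start: pos=(4,-1), heading=45, pen down
FD 5.6: (4,-1) -> (7.96,2.96) [heading=45, draw]
FD 10.5: (7.96,2.96) -> (15.384,10.384) [heading=45, draw]
FD 4.4: (15.384,10.384) -> (18.496,13.496) [heading=45, draw]
FD 13.8: (18.496,13.496) -> (28.254,23.254) [heading=45, draw]
LT 180: heading 45 -> 225
BK 7.4: (28.254,23.254) -> (33.486,28.486) [heading=225, draw]
BK 5.2: (33.486,28.486) -> (37.163,32.163) [heading=225, draw]
FD 9.7: (37.163,32.163) -> (30.304,25.304) [heading=225, draw]
LT 234: heading 225 -> 99
FD 4.9: (30.304,25.304) -> (29.538,30.144) [heading=99, draw]
FD 9: (29.538,30.144) -> (28.13,39.033) [heading=99, draw]
LT 90: heading 99 -> 189
Final: pos=(28.13,39.033), heading=189, 9 segment(s) drawn

Segment endpoints: x in {4, 7.96, 15.384, 18.496, 28.13, 28.254, 29.538, 30.304, 33.486, 37.163}, y in {-1, 2.96, 10.384, 13.496, 23.254, 25.304, 28.486, 30.144, 32.163, 39.033}
xmin=4, ymin=-1, xmax=37.163, ymax=39.033

Answer: 4 -1 37.163 39.033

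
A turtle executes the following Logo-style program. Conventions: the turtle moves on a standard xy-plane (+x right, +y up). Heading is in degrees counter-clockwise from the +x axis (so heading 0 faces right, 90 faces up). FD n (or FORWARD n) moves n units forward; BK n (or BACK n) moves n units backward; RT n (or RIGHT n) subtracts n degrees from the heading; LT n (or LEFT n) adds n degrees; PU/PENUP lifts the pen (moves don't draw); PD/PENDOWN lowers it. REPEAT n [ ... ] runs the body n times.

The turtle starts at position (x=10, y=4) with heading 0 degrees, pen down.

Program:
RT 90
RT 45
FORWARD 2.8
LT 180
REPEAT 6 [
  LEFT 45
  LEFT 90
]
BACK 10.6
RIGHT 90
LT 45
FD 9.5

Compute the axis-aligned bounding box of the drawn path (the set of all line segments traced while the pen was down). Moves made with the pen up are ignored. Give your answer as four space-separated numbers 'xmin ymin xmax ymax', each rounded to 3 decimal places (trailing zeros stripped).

Executing turtle program step by step:
Start: pos=(10,4), heading=0, pen down
RT 90: heading 0 -> 270
RT 45: heading 270 -> 225
FD 2.8: (10,4) -> (8.02,2.02) [heading=225, draw]
LT 180: heading 225 -> 45
REPEAT 6 [
  -- iteration 1/6 --
  LT 45: heading 45 -> 90
  LT 90: heading 90 -> 180
  -- iteration 2/6 --
  LT 45: heading 180 -> 225
  LT 90: heading 225 -> 315
  -- iteration 3/6 --
  LT 45: heading 315 -> 0
  LT 90: heading 0 -> 90
  -- iteration 4/6 --
  LT 45: heading 90 -> 135
  LT 90: heading 135 -> 225
  -- iteration 5/6 --
  LT 45: heading 225 -> 270
  LT 90: heading 270 -> 0
  -- iteration 6/6 --
  LT 45: heading 0 -> 45
  LT 90: heading 45 -> 135
]
BK 10.6: (8.02,2.02) -> (15.515,-5.475) [heading=135, draw]
RT 90: heading 135 -> 45
LT 45: heading 45 -> 90
FD 9.5: (15.515,-5.475) -> (15.515,4.025) [heading=90, draw]
Final: pos=(15.515,4.025), heading=90, 3 segment(s) drawn

Segment endpoints: x in {8.02, 10, 15.515, 15.515}, y in {-5.475, 2.02, 4, 4.025}
xmin=8.02, ymin=-5.475, xmax=15.515, ymax=4.025

Answer: 8.02 -5.475 15.515 4.025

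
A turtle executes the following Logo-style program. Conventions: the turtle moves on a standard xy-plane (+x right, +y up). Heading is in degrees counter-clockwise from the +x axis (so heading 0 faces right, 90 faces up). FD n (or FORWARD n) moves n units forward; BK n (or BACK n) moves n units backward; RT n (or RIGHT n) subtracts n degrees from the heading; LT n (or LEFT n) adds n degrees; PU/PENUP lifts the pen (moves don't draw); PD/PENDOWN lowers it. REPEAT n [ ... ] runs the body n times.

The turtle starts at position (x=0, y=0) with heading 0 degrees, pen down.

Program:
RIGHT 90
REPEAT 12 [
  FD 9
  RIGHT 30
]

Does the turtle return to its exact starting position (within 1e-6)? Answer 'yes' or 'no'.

Executing turtle program step by step:
Start: pos=(0,0), heading=0, pen down
RT 90: heading 0 -> 270
REPEAT 12 [
  -- iteration 1/12 --
  FD 9: (0,0) -> (0,-9) [heading=270, draw]
  RT 30: heading 270 -> 240
  -- iteration 2/12 --
  FD 9: (0,-9) -> (-4.5,-16.794) [heading=240, draw]
  RT 30: heading 240 -> 210
  -- iteration 3/12 --
  FD 9: (-4.5,-16.794) -> (-12.294,-21.294) [heading=210, draw]
  RT 30: heading 210 -> 180
  -- iteration 4/12 --
  FD 9: (-12.294,-21.294) -> (-21.294,-21.294) [heading=180, draw]
  RT 30: heading 180 -> 150
  -- iteration 5/12 --
  FD 9: (-21.294,-21.294) -> (-29.088,-16.794) [heading=150, draw]
  RT 30: heading 150 -> 120
  -- iteration 6/12 --
  FD 9: (-29.088,-16.794) -> (-33.588,-9) [heading=120, draw]
  RT 30: heading 120 -> 90
  -- iteration 7/12 --
  FD 9: (-33.588,-9) -> (-33.588,0) [heading=90, draw]
  RT 30: heading 90 -> 60
  -- iteration 8/12 --
  FD 9: (-33.588,0) -> (-29.088,7.794) [heading=60, draw]
  RT 30: heading 60 -> 30
  -- iteration 9/12 --
  FD 9: (-29.088,7.794) -> (-21.294,12.294) [heading=30, draw]
  RT 30: heading 30 -> 0
  -- iteration 10/12 --
  FD 9: (-21.294,12.294) -> (-12.294,12.294) [heading=0, draw]
  RT 30: heading 0 -> 330
  -- iteration 11/12 --
  FD 9: (-12.294,12.294) -> (-4.5,7.794) [heading=330, draw]
  RT 30: heading 330 -> 300
  -- iteration 12/12 --
  FD 9: (-4.5,7.794) -> (0,0) [heading=300, draw]
  RT 30: heading 300 -> 270
]
Final: pos=(0,0), heading=270, 12 segment(s) drawn

Start position: (0, 0)
Final position: (0, 0)
Distance = 0; < 1e-6 -> CLOSED

Answer: yes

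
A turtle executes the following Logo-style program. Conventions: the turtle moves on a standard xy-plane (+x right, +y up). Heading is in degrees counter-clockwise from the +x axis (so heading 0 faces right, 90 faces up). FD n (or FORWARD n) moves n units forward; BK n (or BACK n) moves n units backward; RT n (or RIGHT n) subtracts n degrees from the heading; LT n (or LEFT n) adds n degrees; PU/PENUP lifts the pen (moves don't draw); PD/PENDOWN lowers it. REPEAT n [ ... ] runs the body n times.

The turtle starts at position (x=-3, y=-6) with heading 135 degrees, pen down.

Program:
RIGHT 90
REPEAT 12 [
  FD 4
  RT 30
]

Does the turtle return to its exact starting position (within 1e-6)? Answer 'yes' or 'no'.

Executing turtle program step by step:
Start: pos=(-3,-6), heading=135, pen down
RT 90: heading 135 -> 45
REPEAT 12 [
  -- iteration 1/12 --
  FD 4: (-3,-6) -> (-0.172,-3.172) [heading=45, draw]
  RT 30: heading 45 -> 15
  -- iteration 2/12 --
  FD 4: (-0.172,-3.172) -> (3.692,-2.136) [heading=15, draw]
  RT 30: heading 15 -> 345
  -- iteration 3/12 --
  FD 4: (3.692,-2.136) -> (7.556,-3.172) [heading=345, draw]
  RT 30: heading 345 -> 315
  -- iteration 4/12 --
  FD 4: (7.556,-3.172) -> (10.384,-6) [heading=315, draw]
  RT 30: heading 315 -> 285
  -- iteration 5/12 --
  FD 4: (10.384,-6) -> (11.42,-9.864) [heading=285, draw]
  RT 30: heading 285 -> 255
  -- iteration 6/12 --
  FD 4: (11.42,-9.864) -> (10.384,-13.727) [heading=255, draw]
  RT 30: heading 255 -> 225
  -- iteration 7/12 --
  FD 4: (10.384,-13.727) -> (7.556,-16.556) [heading=225, draw]
  RT 30: heading 225 -> 195
  -- iteration 8/12 --
  FD 4: (7.556,-16.556) -> (3.692,-17.591) [heading=195, draw]
  RT 30: heading 195 -> 165
  -- iteration 9/12 --
  FD 4: (3.692,-17.591) -> (-0.172,-16.556) [heading=165, draw]
  RT 30: heading 165 -> 135
  -- iteration 10/12 --
  FD 4: (-0.172,-16.556) -> (-3,-13.727) [heading=135, draw]
  RT 30: heading 135 -> 105
  -- iteration 11/12 --
  FD 4: (-3,-13.727) -> (-4.035,-9.864) [heading=105, draw]
  RT 30: heading 105 -> 75
  -- iteration 12/12 --
  FD 4: (-4.035,-9.864) -> (-3,-6) [heading=75, draw]
  RT 30: heading 75 -> 45
]
Final: pos=(-3,-6), heading=45, 12 segment(s) drawn

Start position: (-3, -6)
Final position: (-3, -6)
Distance = 0; < 1e-6 -> CLOSED

Answer: yes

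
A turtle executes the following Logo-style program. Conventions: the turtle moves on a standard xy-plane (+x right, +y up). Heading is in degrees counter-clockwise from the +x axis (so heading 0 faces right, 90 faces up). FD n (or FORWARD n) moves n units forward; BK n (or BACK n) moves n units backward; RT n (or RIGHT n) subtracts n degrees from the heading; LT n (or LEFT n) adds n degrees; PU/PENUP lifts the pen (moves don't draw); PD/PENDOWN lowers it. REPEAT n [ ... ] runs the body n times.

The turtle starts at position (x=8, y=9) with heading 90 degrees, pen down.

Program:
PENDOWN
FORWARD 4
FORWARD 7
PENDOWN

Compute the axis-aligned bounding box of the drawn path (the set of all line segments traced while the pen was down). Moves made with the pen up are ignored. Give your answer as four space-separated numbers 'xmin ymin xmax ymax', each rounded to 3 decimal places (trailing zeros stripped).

Executing turtle program step by step:
Start: pos=(8,9), heading=90, pen down
PD: pen down
FD 4: (8,9) -> (8,13) [heading=90, draw]
FD 7: (8,13) -> (8,20) [heading=90, draw]
PD: pen down
Final: pos=(8,20), heading=90, 2 segment(s) drawn

Segment endpoints: x in {8}, y in {9, 13, 20}
xmin=8, ymin=9, xmax=8, ymax=20

Answer: 8 9 8 20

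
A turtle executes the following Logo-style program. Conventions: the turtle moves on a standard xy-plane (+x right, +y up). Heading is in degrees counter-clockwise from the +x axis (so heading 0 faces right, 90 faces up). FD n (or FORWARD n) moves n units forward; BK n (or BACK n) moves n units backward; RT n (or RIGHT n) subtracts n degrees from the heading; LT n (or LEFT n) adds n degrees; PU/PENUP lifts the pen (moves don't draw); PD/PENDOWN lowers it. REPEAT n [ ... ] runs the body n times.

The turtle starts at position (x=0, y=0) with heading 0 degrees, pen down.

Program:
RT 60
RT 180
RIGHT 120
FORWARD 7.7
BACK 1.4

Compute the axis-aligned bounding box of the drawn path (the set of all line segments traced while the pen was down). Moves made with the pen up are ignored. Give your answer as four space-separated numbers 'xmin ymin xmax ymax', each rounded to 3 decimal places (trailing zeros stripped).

Executing turtle program step by step:
Start: pos=(0,0), heading=0, pen down
RT 60: heading 0 -> 300
RT 180: heading 300 -> 120
RT 120: heading 120 -> 0
FD 7.7: (0,0) -> (7.7,0) [heading=0, draw]
BK 1.4: (7.7,0) -> (6.3,0) [heading=0, draw]
Final: pos=(6.3,0), heading=0, 2 segment(s) drawn

Segment endpoints: x in {0, 6.3, 7.7}, y in {0, 0, 0}
xmin=0, ymin=0, xmax=7.7, ymax=0

Answer: 0 0 7.7 0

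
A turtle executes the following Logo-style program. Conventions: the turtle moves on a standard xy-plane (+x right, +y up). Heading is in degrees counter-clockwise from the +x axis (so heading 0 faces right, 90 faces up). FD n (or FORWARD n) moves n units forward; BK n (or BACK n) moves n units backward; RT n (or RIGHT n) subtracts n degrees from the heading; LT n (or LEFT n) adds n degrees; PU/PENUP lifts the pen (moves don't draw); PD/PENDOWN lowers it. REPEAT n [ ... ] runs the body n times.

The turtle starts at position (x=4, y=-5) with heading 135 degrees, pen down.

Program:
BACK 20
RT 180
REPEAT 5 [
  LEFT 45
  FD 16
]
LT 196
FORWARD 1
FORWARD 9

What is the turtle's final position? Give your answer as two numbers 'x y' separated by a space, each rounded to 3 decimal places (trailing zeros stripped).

Answer: 27.755 22.242

Derivation:
Executing turtle program step by step:
Start: pos=(4,-5), heading=135, pen down
BK 20: (4,-5) -> (18.142,-19.142) [heading=135, draw]
RT 180: heading 135 -> 315
REPEAT 5 [
  -- iteration 1/5 --
  LT 45: heading 315 -> 0
  FD 16: (18.142,-19.142) -> (34.142,-19.142) [heading=0, draw]
  -- iteration 2/5 --
  LT 45: heading 0 -> 45
  FD 16: (34.142,-19.142) -> (45.456,-7.828) [heading=45, draw]
  -- iteration 3/5 --
  LT 45: heading 45 -> 90
  FD 16: (45.456,-7.828) -> (45.456,8.172) [heading=90, draw]
  -- iteration 4/5 --
  LT 45: heading 90 -> 135
  FD 16: (45.456,8.172) -> (34.142,19.485) [heading=135, draw]
  -- iteration 5/5 --
  LT 45: heading 135 -> 180
  FD 16: (34.142,19.485) -> (18.142,19.485) [heading=180, draw]
]
LT 196: heading 180 -> 16
FD 1: (18.142,19.485) -> (19.103,19.761) [heading=16, draw]
FD 9: (19.103,19.761) -> (27.755,22.242) [heading=16, draw]
Final: pos=(27.755,22.242), heading=16, 8 segment(s) drawn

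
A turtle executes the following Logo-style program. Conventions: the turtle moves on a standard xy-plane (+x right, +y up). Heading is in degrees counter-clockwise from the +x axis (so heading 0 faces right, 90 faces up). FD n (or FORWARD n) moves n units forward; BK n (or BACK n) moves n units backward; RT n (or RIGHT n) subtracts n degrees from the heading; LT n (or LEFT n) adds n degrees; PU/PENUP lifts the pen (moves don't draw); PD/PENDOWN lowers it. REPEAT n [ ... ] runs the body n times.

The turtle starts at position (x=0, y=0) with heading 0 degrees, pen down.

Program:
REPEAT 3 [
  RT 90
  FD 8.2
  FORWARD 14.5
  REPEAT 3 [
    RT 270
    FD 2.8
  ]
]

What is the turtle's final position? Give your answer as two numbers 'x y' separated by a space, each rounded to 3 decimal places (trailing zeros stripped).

Answer: 0 -19.9

Derivation:
Executing turtle program step by step:
Start: pos=(0,0), heading=0, pen down
REPEAT 3 [
  -- iteration 1/3 --
  RT 90: heading 0 -> 270
  FD 8.2: (0,0) -> (0,-8.2) [heading=270, draw]
  FD 14.5: (0,-8.2) -> (0,-22.7) [heading=270, draw]
  REPEAT 3 [
    -- iteration 1/3 --
    RT 270: heading 270 -> 0
    FD 2.8: (0,-22.7) -> (2.8,-22.7) [heading=0, draw]
    -- iteration 2/3 --
    RT 270: heading 0 -> 90
    FD 2.8: (2.8,-22.7) -> (2.8,-19.9) [heading=90, draw]
    -- iteration 3/3 --
    RT 270: heading 90 -> 180
    FD 2.8: (2.8,-19.9) -> (0,-19.9) [heading=180, draw]
  ]
  -- iteration 2/3 --
  RT 90: heading 180 -> 90
  FD 8.2: (0,-19.9) -> (0,-11.7) [heading=90, draw]
  FD 14.5: (0,-11.7) -> (0,2.8) [heading=90, draw]
  REPEAT 3 [
    -- iteration 1/3 --
    RT 270: heading 90 -> 180
    FD 2.8: (0,2.8) -> (-2.8,2.8) [heading=180, draw]
    -- iteration 2/3 --
    RT 270: heading 180 -> 270
    FD 2.8: (-2.8,2.8) -> (-2.8,0) [heading=270, draw]
    -- iteration 3/3 --
    RT 270: heading 270 -> 0
    FD 2.8: (-2.8,0) -> (0,0) [heading=0, draw]
  ]
  -- iteration 3/3 --
  RT 90: heading 0 -> 270
  FD 8.2: (0,0) -> (0,-8.2) [heading=270, draw]
  FD 14.5: (0,-8.2) -> (0,-22.7) [heading=270, draw]
  REPEAT 3 [
    -- iteration 1/3 --
    RT 270: heading 270 -> 0
    FD 2.8: (0,-22.7) -> (2.8,-22.7) [heading=0, draw]
    -- iteration 2/3 --
    RT 270: heading 0 -> 90
    FD 2.8: (2.8,-22.7) -> (2.8,-19.9) [heading=90, draw]
    -- iteration 3/3 --
    RT 270: heading 90 -> 180
    FD 2.8: (2.8,-19.9) -> (0,-19.9) [heading=180, draw]
  ]
]
Final: pos=(0,-19.9), heading=180, 15 segment(s) drawn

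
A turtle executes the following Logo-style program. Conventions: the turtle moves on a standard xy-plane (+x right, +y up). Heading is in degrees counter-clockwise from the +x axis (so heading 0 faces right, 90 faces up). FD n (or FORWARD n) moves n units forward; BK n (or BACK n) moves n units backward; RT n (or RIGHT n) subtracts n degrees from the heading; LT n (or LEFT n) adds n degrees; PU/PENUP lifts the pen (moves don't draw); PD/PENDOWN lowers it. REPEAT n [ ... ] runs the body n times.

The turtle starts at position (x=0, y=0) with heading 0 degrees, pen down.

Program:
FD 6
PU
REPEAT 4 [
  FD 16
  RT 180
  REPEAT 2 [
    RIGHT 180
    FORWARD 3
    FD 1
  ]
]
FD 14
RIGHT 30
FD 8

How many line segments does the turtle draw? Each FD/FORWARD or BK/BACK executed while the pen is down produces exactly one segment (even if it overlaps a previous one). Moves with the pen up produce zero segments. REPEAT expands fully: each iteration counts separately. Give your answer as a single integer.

Answer: 1

Derivation:
Executing turtle program step by step:
Start: pos=(0,0), heading=0, pen down
FD 6: (0,0) -> (6,0) [heading=0, draw]
PU: pen up
REPEAT 4 [
  -- iteration 1/4 --
  FD 16: (6,0) -> (22,0) [heading=0, move]
  RT 180: heading 0 -> 180
  REPEAT 2 [
    -- iteration 1/2 --
    RT 180: heading 180 -> 0
    FD 3: (22,0) -> (25,0) [heading=0, move]
    FD 1: (25,0) -> (26,0) [heading=0, move]
    -- iteration 2/2 --
    RT 180: heading 0 -> 180
    FD 3: (26,0) -> (23,0) [heading=180, move]
    FD 1: (23,0) -> (22,0) [heading=180, move]
  ]
  -- iteration 2/4 --
  FD 16: (22,0) -> (6,0) [heading=180, move]
  RT 180: heading 180 -> 0
  REPEAT 2 [
    -- iteration 1/2 --
    RT 180: heading 0 -> 180
    FD 3: (6,0) -> (3,0) [heading=180, move]
    FD 1: (3,0) -> (2,0) [heading=180, move]
    -- iteration 2/2 --
    RT 180: heading 180 -> 0
    FD 3: (2,0) -> (5,0) [heading=0, move]
    FD 1: (5,0) -> (6,0) [heading=0, move]
  ]
  -- iteration 3/4 --
  FD 16: (6,0) -> (22,0) [heading=0, move]
  RT 180: heading 0 -> 180
  REPEAT 2 [
    -- iteration 1/2 --
    RT 180: heading 180 -> 0
    FD 3: (22,0) -> (25,0) [heading=0, move]
    FD 1: (25,0) -> (26,0) [heading=0, move]
    -- iteration 2/2 --
    RT 180: heading 0 -> 180
    FD 3: (26,0) -> (23,0) [heading=180, move]
    FD 1: (23,0) -> (22,0) [heading=180, move]
  ]
  -- iteration 4/4 --
  FD 16: (22,0) -> (6,0) [heading=180, move]
  RT 180: heading 180 -> 0
  REPEAT 2 [
    -- iteration 1/2 --
    RT 180: heading 0 -> 180
    FD 3: (6,0) -> (3,0) [heading=180, move]
    FD 1: (3,0) -> (2,0) [heading=180, move]
    -- iteration 2/2 --
    RT 180: heading 180 -> 0
    FD 3: (2,0) -> (5,0) [heading=0, move]
    FD 1: (5,0) -> (6,0) [heading=0, move]
  ]
]
FD 14: (6,0) -> (20,0) [heading=0, move]
RT 30: heading 0 -> 330
FD 8: (20,0) -> (26.928,-4) [heading=330, move]
Final: pos=(26.928,-4), heading=330, 1 segment(s) drawn
Segments drawn: 1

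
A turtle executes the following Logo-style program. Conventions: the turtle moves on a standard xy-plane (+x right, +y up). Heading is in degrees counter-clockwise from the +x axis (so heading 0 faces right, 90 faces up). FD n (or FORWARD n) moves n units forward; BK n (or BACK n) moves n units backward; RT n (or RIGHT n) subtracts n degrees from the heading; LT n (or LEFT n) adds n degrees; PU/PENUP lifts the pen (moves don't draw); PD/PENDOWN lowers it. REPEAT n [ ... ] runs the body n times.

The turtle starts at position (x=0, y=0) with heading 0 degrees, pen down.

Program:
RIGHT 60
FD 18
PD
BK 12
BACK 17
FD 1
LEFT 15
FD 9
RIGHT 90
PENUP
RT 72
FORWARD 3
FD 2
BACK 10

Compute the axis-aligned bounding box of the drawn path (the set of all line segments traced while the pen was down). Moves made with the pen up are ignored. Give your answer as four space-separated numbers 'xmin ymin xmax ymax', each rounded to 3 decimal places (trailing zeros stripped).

Answer: -5.5 -15.588 9 9.526

Derivation:
Executing turtle program step by step:
Start: pos=(0,0), heading=0, pen down
RT 60: heading 0 -> 300
FD 18: (0,0) -> (9,-15.588) [heading=300, draw]
PD: pen down
BK 12: (9,-15.588) -> (3,-5.196) [heading=300, draw]
BK 17: (3,-5.196) -> (-5.5,9.526) [heading=300, draw]
FD 1: (-5.5,9.526) -> (-5,8.66) [heading=300, draw]
LT 15: heading 300 -> 315
FD 9: (-5,8.66) -> (1.364,2.296) [heading=315, draw]
RT 90: heading 315 -> 225
PU: pen up
RT 72: heading 225 -> 153
FD 3: (1.364,2.296) -> (-1.309,3.658) [heading=153, move]
FD 2: (-1.309,3.658) -> (-3.091,4.566) [heading=153, move]
BK 10: (-3.091,4.566) -> (5.819,0.026) [heading=153, move]
Final: pos=(5.819,0.026), heading=153, 5 segment(s) drawn

Segment endpoints: x in {-5.5, -5, 0, 1.364, 3, 9}, y in {-15.588, -5.196, 0, 2.296, 8.66, 9.526}
xmin=-5.5, ymin=-15.588, xmax=9, ymax=9.526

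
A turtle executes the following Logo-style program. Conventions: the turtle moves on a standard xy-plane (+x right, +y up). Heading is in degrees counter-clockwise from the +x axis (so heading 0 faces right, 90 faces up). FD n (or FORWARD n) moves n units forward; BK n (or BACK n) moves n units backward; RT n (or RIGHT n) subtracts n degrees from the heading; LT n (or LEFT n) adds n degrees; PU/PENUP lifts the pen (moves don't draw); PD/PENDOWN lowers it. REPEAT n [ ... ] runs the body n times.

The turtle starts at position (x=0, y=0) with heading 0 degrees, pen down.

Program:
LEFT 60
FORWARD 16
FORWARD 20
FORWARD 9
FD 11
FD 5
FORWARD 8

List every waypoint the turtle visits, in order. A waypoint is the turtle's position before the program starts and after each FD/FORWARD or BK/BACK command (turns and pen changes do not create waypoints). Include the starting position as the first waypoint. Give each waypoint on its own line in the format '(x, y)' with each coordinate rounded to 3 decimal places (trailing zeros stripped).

Executing turtle program step by step:
Start: pos=(0,0), heading=0, pen down
LT 60: heading 0 -> 60
FD 16: (0,0) -> (8,13.856) [heading=60, draw]
FD 20: (8,13.856) -> (18,31.177) [heading=60, draw]
FD 9: (18,31.177) -> (22.5,38.971) [heading=60, draw]
FD 11: (22.5,38.971) -> (28,48.497) [heading=60, draw]
FD 5: (28,48.497) -> (30.5,52.828) [heading=60, draw]
FD 8: (30.5,52.828) -> (34.5,59.756) [heading=60, draw]
Final: pos=(34.5,59.756), heading=60, 6 segment(s) drawn
Waypoints (7 total):
(0, 0)
(8, 13.856)
(18, 31.177)
(22.5, 38.971)
(28, 48.497)
(30.5, 52.828)
(34.5, 59.756)

Answer: (0, 0)
(8, 13.856)
(18, 31.177)
(22.5, 38.971)
(28, 48.497)
(30.5, 52.828)
(34.5, 59.756)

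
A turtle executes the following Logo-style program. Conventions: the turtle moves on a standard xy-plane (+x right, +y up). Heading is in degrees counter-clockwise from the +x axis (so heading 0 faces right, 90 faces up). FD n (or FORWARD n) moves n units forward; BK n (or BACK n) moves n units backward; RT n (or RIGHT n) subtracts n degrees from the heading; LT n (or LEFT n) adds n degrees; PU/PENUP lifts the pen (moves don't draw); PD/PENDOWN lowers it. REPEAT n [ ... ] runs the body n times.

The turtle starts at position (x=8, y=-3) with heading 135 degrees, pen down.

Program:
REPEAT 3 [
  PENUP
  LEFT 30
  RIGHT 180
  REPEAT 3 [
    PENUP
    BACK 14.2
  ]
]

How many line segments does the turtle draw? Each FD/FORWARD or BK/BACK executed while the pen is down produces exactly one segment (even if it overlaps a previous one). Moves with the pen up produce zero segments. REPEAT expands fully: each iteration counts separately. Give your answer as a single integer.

Answer: 0

Derivation:
Executing turtle program step by step:
Start: pos=(8,-3), heading=135, pen down
REPEAT 3 [
  -- iteration 1/3 --
  PU: pen up
  LT 30: heading 135 -> 165
  RT 180: heading 165 -> 345
  REPEAT 3 [
    -- iteration 1/3 --
    PU: pen up
    BK 14.2: (8,-3) -> (-5.716,0.675) [heading=345, move]
    -- iteration 2/3 --
    PU: pen up
    BK 14.2: (-5.716,0.675) -> (-19.432,4.35) [heading=345, move]
    -- iteration 3/3 --
    PU: pen up
    BK 14.2: (-19.432,4.35) -> (-33.148,8.026) [heading=345, move]
  ]
  -- iteration 2/3 --
  PU: pen up
  LT 30: heading 345 -> 15
  RT 180: heading 15 -> 195
  REPEAT 3 [
    -- iteration 1/3 --
    PU: pen up
    BK 14.2: (-33.148,8.026) -> (-19.432,11.701) [heading=195, move]
    -- iteration 2/3 --
    PU: pen up
    BK 14.2: (-19.432,11.701) -> (-5.716,15.376) [heading=195, move]
    -- iteration 3/3 --
    PU: pen up
    BK 14.2: (-5.716,15.376) -> (8,19.051) [heading=195, move]
  ]
  -- iteration 3/3 --
  PU: pen up
  LT 30: heading 195 -> 225
  RT 180: heading 225 -> 45
  REPEAT 3 [
    -- iteration 1/3 --
    PU: pen up
    BK 14.2: (8,19.051) -> (-2.041,9.01) [heading=45, move]
    -- iteration 2/3 --
    PU: pen up
    BK 14.2: (-2.041,9.01) -> (-12.082,-1.03) [heading=45, move]
    -- iteration 3/3 --
    PU: pen up
    BK 14.2: (-12.082,-1.03) -> (-22.123,-11.071) [heading=45, move]
  ]
]
Final: pos=(-22.123,-11.071), heading=45, 0 segment(s) drawn
Segments drawn: 0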